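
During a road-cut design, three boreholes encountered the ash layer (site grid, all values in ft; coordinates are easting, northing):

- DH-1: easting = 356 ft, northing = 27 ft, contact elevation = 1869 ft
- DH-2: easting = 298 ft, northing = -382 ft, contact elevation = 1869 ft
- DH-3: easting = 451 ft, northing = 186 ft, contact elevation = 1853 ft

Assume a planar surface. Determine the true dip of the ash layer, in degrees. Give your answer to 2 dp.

Let the plane be z = a·easting + b·northing + c.
DH-2−DH-1: −58a − 409b = 0;  DH-3−DH-1: 95a + 159b = −16.
Solving gives a = −0.22083, b = 0.03132.
Gradient magnitude |∇z| = √(a² + b²) = √(0.04877 + 0.00098) = 0.22304.
True dip = arctan(0.22304) = 12.57°, dipping toward E (azimuth ≈ 098°).

12.57°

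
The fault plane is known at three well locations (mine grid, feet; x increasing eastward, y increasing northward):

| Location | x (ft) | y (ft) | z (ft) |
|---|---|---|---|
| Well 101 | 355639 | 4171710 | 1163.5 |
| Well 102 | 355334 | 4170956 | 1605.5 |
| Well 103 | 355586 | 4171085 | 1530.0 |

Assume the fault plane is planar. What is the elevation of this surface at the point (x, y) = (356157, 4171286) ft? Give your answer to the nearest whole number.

1412 ft

Two edge vectors: Well 101→Well 102 = (-305, -754, 442), Well 101→Well 103 = (-53, -625, 366.5).
Normal n = (Well 101→Well 102) × (Well 101→Well 103) = (-91, 88356.5, 150663).
So ∂z/∂x = −n_x/n_z = 0.00060400 and ∂z/∂y = −n_y/n_z = −0.58645122.
Intercept c from Well 101: 1163.5 − 214.80 + 2446504.41 = 2447453.11.
At (356157, 4171286): z = 215.1 − 2446255.8 + 2447453.11 = 1412.5 ft.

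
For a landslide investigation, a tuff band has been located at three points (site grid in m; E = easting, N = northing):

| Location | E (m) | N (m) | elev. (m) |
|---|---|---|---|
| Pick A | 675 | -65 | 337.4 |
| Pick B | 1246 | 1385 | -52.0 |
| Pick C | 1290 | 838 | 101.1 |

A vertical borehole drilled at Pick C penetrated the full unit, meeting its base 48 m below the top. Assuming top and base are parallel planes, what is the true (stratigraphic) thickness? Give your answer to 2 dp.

46.23 m

Let the plane be z = a·E + b·N + c.
Pick B−Pick A: 571a + 1450b = −389.4;  Pick C−Pick A: 615a + 903b = −236.3.
Solving gives a = 0.02391, b = −0.27797.
|∇z| = √(a²+b²) = 0.27899, so dip δ = arctan(0.27899) = 15.59°.
True thickness = vertical thickness × cos δ = 48 × cos 15.59° = 46.23 m.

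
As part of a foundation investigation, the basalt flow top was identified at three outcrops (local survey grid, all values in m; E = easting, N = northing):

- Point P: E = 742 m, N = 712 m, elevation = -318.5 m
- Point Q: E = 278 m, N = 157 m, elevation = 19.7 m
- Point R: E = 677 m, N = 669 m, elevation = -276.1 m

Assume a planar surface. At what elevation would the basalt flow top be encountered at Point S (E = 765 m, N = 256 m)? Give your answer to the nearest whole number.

-266 m

Let the plane be z = a·E + b·N + c.
Point Q−Point P: −464a − 555b = 338.2;  Point R−Point P: −65a − 43b = 42.4.
Solving gives a = −0.55755, b = −0.14324.
Then c = -318.5 − a·742 − b·712 = 197.19.
At (765, 256): z = −426.5 − 36.7 + 197.19 = -266.0 m.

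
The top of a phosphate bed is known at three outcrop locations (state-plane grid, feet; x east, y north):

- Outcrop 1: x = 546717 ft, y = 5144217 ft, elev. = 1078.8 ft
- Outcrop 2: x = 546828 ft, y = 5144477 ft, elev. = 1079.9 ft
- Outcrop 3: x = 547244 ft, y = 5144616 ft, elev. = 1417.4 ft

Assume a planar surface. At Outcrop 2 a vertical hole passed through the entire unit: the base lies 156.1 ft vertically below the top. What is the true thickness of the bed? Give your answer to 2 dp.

108.98 ft

Let the plane be z = a·x + b·y + c.
Outcrop 2−Outcrop 1: 111a + 260b = 1.1;  Outcrop 3−Outcrop 1: 527a + 399b = 338.6.
Solving gives a = 0.94464, b = −0.39906.
|∇z| = √(a²+b²) = 1.02547, so dip δ = arctan(1.02547) = 45.72°.
True thickness = vertical thickness × cos δ = 156.1 × cos 45.72° = 108.98 ft.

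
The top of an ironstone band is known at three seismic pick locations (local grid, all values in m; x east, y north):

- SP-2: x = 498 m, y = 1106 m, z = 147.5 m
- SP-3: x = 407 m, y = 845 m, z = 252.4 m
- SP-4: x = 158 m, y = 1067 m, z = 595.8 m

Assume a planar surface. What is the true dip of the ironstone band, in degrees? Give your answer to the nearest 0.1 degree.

Two edge vectors: SP-2→SP-3 = (-91, -261, 104.9), SP-2→SP-4 = (-340, -39, 448.3).
Normal n = (SP-2→SP-3) × (SP-2→SP-4) = (-112915.2, 5129.3, -85191).
So ∂z/∂x = −n_x/n_z = −1.32544 and ∂z/∂y = −n_y/n_z = 0.06021.
Gradient magnitude |∇z| = √(a² + b²) = √(1.75678 + 0.00363) = 1.32680.
True dip = arctan(1.32680) = 53.0°, dipping toward E (azimuth ≈ 093°).

53.0°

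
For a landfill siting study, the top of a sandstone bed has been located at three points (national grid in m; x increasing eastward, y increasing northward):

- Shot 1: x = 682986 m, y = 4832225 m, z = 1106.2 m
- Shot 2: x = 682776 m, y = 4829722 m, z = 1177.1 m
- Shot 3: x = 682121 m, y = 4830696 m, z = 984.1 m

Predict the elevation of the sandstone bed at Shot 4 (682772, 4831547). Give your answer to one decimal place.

Let the plane be z = a·x + b·y + c.
Shot 2−Shot 1: −210a − 2503b = 70.9;  Shot 3−Shot 1: −865a − 1529b = −122.1.
Solving gives a = 0.224523469, b = −0.047163375.
Then c = 1106.2 − a·682986 − b·4832225 = 75663.86.
At (682772, 4831547): z = 153298.3 − 227872.1 + 75663.86 = 1090.1 m.

1090.1 m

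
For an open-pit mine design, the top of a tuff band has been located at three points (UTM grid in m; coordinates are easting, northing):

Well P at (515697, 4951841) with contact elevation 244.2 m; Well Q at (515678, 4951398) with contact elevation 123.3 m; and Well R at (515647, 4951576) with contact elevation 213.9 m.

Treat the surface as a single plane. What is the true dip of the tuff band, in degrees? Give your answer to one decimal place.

Two edge vectors: Well P→Well Q = (-19, -443, -120.9), Well P→Well R = (-50, -265, -30.3).
Normal n = (Well P→Well Q) × (Well P→Well R) = (-18615.6, 5469.3, -17115).
So ∂z/∂easting = −n_x/n_z = −1.08768 and ∂z/∂northing = −n_y/n_z = 0.31956.
Gradient magnitude |∇z| = √(a² + b²) = √(1.18304 + 0.10212) = 1.13365.
True dip = arctan(1.13365) = 48.6°, dipping toward ESE (azimuth ≈ 106°).

48.6°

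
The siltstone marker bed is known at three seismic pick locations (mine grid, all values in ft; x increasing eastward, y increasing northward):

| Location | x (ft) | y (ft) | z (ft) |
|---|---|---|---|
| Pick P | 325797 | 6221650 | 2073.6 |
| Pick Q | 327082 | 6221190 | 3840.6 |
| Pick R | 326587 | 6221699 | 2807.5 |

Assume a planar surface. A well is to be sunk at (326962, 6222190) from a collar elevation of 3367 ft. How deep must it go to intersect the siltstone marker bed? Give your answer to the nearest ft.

708 ft

Let the plane be z = a·x + b·y + c.
Pick Q−Pick P: 1285a − 460b = 1767;  Pick R−Pick P: 790a + 49b = 733.9.
Solving gives a = 0.99486825, b = −1.06216153.
Then c = 2073.6 − a·325797 − b·6221650 = 6286345.78.
At (326962, 6222190): z_contact = 325284.1 − 6608970.8 + 6286345.78 = 2659.1 ft.
Depth below ground = 3367 − 2659.1 = 708 ft.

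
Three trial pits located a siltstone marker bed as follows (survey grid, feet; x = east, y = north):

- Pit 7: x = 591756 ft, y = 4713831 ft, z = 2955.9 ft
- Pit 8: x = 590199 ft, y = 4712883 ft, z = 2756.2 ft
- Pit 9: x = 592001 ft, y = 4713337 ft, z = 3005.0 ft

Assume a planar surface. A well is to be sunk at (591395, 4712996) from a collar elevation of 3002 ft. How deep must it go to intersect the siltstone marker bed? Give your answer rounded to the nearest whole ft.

75 ft

Two edge vectors: Pit 7→Pit 8 = (-1557, -948, -199.7), Pit 7→Pit 9 = (245, -494, 49.1).
Normal n = (Pit 7→Pit 8) × (Pit 7→Pit 9) = (-145198.6, 27522.2, 1001418).
So ∂z/∂x = −n_x/n_z = 0.14499300 and ∂z/∂y = −n_y/n_z = −0.02748323.
Intercept c from Pit 7: 2955.9 − 85800.48 + 129551.30 = 46706.72.
At (591395, 4712996): z_contact = 85748.1 − 129528.3 + 46706.72 = 2926.5 ft.
Depth below ground = 3002 − 2926.5 = 75 ft.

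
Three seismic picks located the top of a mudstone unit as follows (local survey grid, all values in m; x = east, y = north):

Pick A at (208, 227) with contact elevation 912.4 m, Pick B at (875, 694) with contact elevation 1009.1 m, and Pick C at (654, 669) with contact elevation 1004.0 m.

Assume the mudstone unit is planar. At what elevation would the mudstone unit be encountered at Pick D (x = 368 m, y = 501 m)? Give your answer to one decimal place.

Two edge vectors: Pick A→Pick B = (667, 467, 96.7), Pick A→Pick C = (446, 442, 91.6).
Normal n = (Pick A→Pick B) × (Pick A→Pick C) = (35.8, -17969, 86532).
So ∂z/∂x = −n_x/n_z = −0.00041 and ∂z/∂y = −n_y/n_z = 0.20766.
Intercept c from Pick A: 912.4 + 0.09 − 47.14 = 865.35.
At (368, 501): z = −0.2 + 104.0 + 865.35 = 969.2 m.

969.2 m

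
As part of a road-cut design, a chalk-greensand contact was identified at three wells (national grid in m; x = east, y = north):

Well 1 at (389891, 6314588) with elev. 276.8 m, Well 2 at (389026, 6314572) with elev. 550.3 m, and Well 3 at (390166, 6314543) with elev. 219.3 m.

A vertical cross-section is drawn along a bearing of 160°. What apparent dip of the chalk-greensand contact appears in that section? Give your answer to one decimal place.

Two edge vectors: Well 1→Well 2 = (-865, -16, 273.5), Well 1→Well 3 = (275, -45, -57.5).
Normal n = (Well 1→Well 2) × (Well 1→Well 3) = (13227.5, 25475, 43325).
So ∂z/∂x = −n_x/n_z = −0.30531 and ∂z/∂y = −n_y/n_z = −0.58800.
Unit vector along 160° is (sin 160°, cos 160°) = (0.3420, -0.9397).
Slope in that direction = a·(0.3420) + b·(-0.9397) = 0.44812.
Apparent dip = arctan|0.44812| = 24.1° (true dip is 33.5°, so apparent ≤ true as expected).

24.1°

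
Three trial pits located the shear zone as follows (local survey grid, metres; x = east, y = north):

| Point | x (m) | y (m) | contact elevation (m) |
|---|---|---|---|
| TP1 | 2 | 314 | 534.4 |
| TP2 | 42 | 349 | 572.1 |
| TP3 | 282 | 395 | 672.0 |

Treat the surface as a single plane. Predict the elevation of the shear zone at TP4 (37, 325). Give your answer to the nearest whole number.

Let the plane be z = a·x + b·y + c.
TP2−TP1: 40a + 35b = 37.7;  TP3−TP1: 280a + 81b = 137.6.
Solving gives a = 0.26864, b = 0.77012.
Then c = 534.4 − a·2 − b·314 = 292.04.
At (37, 325): z = 9.9 + 250.3 + 292.04 = 552.3 m.

552 m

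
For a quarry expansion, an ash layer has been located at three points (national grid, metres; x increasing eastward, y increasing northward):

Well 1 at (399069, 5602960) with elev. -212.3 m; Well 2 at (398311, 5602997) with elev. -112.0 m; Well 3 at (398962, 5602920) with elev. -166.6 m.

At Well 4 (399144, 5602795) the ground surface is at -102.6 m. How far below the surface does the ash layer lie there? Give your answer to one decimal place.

Two edge vectors: Well 1→Well 2 = (-758, 37, 100.3), Well 1→Well 3 = (-107, -40, 45.7).
Normal n = (Well 1→Well 2) × (Well 1→Well 3) = (5702.9, 23908.5, 34279).
So ∂z/∂x = −n_x/n_z = −0.166367164 and ∂z/∂y = −n_y/n_z = −0.697467837.
Intercept c from Well 1: -212.3 + 66391.98 + 3907884.39 = 3974064.07.
At (399144, 5602795): z_contact = −66404.46 − 3907769.31 + 3974064.07 = -109.70 m.
Depth below ground = -102.6 − (-109.70) = 7.1 m.

7.1 m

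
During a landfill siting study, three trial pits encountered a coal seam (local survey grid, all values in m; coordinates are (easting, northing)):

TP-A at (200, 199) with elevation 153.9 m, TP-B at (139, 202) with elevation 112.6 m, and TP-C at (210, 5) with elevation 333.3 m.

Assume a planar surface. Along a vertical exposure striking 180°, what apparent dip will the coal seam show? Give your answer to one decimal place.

41.7°

Let the plane be z = a·E + b·N + c.
TP-B−TP-A: −61a + 3b = −41.3;  TP-C−TP-A: 10a − 194b = 179.4.
Solving gives a = 0.63318, b = −0.89210.
Unit vector along 180° is (sin 180°, cos 180°) = (0.0000, -1.0000).
Slope in that direction = a·(0.0000) + b·(-1.0000) = 0.89210.
Apparent dip = arctan|0.89210| = 41.7° (true dip is 47.6°, so apparent ≤ true as expected).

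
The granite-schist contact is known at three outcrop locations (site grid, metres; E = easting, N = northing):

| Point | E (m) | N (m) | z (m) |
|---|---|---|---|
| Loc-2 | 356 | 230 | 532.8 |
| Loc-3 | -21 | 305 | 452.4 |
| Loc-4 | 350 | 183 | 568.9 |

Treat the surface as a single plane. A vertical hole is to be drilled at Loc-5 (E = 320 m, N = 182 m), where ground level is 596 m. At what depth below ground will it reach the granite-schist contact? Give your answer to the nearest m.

Two edge vectors: Loc-2→Loc-3 = (-377, 75, -80.4), Loc-2→Loc-4 = (-6, -47, 36.1).
Normal n = (Loc-2→Loc-3) × (Loc-2→Loc-4) = (-1071.3, 14092.1, 18169).
So ∂z/∂E = −n_x/n_z = 0.05896 and ∂z/∂N = −n_y/n_z = −0.77561.
Intercept c from Loc-2: 532.8 − 20.99 + 178.39 = 690.20.
At (320, 182): z_contact = 18.9 − 141.2 + 690.20 = 567.9 m.
Depth below ground = 596 − 567.9 = 28 m.

28 m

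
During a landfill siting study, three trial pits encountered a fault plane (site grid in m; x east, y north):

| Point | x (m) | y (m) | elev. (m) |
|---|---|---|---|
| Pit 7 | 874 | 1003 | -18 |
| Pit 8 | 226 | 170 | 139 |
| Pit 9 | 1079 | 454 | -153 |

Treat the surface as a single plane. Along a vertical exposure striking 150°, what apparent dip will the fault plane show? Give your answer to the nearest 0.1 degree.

15.6°

Two edge vectors: Pit 7→Pit 8 = (-648, -833, 157), Pit 7→Pit 9 = (205, -549, -135).
Normal n = (Pit 7→Pit 8) × (Pit 7→Pit 9) = (198648, -55295, 526517).
So ∂z/∂x = −n_x/n_z = −0.37729 and ∂z/∂y = −n_y/n_z = 0.10502.
Unit vector along 150° is (sin 150°, cos 150°) = (0.5000, -0.8660).
Slope in that direction = a·(0.5000) + b·(-0.8660) = −0.27959.
Apparent dip = arctan|0.27959| = 15.6° (true dip is 21.4°, so apparent ≤ true as expected).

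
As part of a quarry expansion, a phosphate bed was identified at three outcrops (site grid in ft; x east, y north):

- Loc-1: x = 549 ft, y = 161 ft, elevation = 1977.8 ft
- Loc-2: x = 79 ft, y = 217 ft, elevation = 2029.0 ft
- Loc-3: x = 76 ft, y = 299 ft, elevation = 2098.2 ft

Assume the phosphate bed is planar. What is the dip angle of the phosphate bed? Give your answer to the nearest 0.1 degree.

Let the plane be z = a·x + b·y + c.
Loc-2−Loc-1: −470a + 56b = 51.2;  Loc-3−Loc-1: −473a + 138b = 120.4.
Solving gives a = −0.00842, b = 0.84359.
Gradient magnitude |∇z| = √(a² + b²) = √(0.00007 + 0.71165) = 0.84364.
True dip = arctan(0.84364) = 40.2°, dipping toward S (azimuth ≈ 179°).

40.2°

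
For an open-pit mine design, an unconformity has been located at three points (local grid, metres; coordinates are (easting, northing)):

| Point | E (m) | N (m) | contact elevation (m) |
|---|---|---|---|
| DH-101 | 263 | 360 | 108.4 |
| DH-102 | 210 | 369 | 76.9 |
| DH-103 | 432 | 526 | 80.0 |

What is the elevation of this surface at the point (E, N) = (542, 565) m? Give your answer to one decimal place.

Two edge vectors: DH-101→DH-102 = (-53, 9, -31.5), DH-101→DH-103 = (169, 166, -28.4).
Normal n = (DH-101→DH-102) × (DH-101→DH-103) = (4973.4, -6828.7, -10319).
So ∂z/∂E = −n_x/n_z = 0.48197 and ∂z/∂N = −n_y/n_z = −0.66176.
Intercept c from DH-101: 108.4 − 126.76 + 238.23 = 219.88.
At (542, 565): z = 261.2 − 373.9 + 219.88 = 107.2 m.

107.2 m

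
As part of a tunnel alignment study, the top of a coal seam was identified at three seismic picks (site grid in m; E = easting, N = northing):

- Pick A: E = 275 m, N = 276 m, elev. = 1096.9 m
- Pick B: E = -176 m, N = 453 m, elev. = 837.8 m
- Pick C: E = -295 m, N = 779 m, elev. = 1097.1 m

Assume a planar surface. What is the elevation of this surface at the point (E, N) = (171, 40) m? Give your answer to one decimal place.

Two edge vectors: Pick A→Pick B = (-451, 177, -259.1), Pick A→Pick C = (-570, 503, 0.2).
Normal n = (Pick A→Pick B) × (Pick A→Pick C) = (130362.7, 147777.2, -125963).
So ∂z/∂E = −n_x/n_z = 1.03493 and ∂z/∂N = −n_y/n_z = 1.17318.
Intercept c from Pick A: 1096.9 − 284.61 − 323.80 = 488.50.
At (171, 40): z = 177.0 + 46.9 + 488.50 = 712.4 m.

712.4 m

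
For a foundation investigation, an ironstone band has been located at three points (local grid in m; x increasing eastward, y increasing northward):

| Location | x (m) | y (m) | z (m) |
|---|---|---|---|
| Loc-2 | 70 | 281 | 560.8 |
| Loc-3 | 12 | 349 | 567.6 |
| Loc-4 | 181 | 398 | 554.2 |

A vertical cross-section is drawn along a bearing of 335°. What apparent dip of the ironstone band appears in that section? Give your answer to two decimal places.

Two edge vectors: Loc-2→Loc-3 = (-58, 68, 6.8), Loc-2→Loc-4 = (111, 117, -6.6).
Normal n = (Loc-2→Loc-3) × (Loc-2→Loc-4) = (-1244.4, 372, -14334).
So ∂z/∂x = −n_x/n_z = −0.08681 and ∂z/∂y = −n_y/n_z = 0.02595.
Unit vector along 335° is (sin 335°, cos 335°) = (-0.4226, 0.9063).
Slope in that direction = a·(-0.4226) + b·(0.9063) = 0.06021.
Apparent dip = arctan|0.06021| = 3.45° (true dip is 5.2°, so apparent ≤ true as expected).

3.45°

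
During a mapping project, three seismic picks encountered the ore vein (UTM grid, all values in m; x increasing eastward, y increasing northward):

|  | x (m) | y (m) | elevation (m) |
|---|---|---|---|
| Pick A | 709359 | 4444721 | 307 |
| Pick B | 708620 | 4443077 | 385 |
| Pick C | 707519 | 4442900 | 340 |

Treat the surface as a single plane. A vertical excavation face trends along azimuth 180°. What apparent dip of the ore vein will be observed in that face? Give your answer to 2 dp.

Two edge vectors: Pick A→Pick B = (-739, -1644, 78), Pick A→Pick C = (-1840, -1821, 33).
Normal n = (Pick A→Pick B) × (Pick A→Pick C) = (87786, -119133, -1679241).
So ∂z/∂x = −n_x/n_z = 0.05228 and ∂z/∂y = −n_y/n_z = −0.07094.
Unit vector along 180° is (sin 180°, cos 180°) = (0.0000, -1.0000).
Slope in that direction = a·(0.0000) + b·(-1.0000) = 0.07094.
Apparent dip = arctan|0.07094| = 4.06° (true dip is 5.0°, so apparent ≤ true as expected).

4.06°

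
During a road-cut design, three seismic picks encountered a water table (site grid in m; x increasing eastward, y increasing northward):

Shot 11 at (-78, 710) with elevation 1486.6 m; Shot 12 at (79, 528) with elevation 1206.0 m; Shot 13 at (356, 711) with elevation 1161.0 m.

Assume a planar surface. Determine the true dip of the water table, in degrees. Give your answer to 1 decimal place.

Two edge vectors: Shot 11→Shot 12 = (157, -182, -280.6), Shot 11→Shot 13 = (434, 1, -325.6).
Normal n = (Shot 11→Shot 12) × (Shot 11→Shot 13) = (59539.8, -70661.2, 79145).
So ∂z/∂x = −n_x/n_z = −0.75229 and ∂z/∂y = −n_y/n_z = 0.89281.
Gradient magnitude |∇z| = √(a² + b²) = √(0.56594 + 0.79710) = 1.16749.
True dip = arctan(1.16749) = 49.4°, dipping toward SE (azimuth ≈ 140°).

49.4°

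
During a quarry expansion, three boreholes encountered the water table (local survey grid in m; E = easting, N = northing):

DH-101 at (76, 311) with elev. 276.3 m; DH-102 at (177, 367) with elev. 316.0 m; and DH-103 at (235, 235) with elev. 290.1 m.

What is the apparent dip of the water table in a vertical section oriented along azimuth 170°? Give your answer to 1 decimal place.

Let the plane be z = a·E + b·N + c.
DH-102−DH-101: 101a + 56b = 39.7;  DH-103−DH-101: 159a − 76b = 13.8.
Solving gives a = 0.22859, b = 0.29665.
Unit vector along 170° is (sin 170°, cos 170°) = (0.1736, -0.9848).
Slope in that direction = a·(0.1736) + b·(-0.9848) = −0.25245.
Apparent dip = arctan|0.25245| = 14.2° (true dip is 20.5°, so apparent ≤ true as expected).

14.2°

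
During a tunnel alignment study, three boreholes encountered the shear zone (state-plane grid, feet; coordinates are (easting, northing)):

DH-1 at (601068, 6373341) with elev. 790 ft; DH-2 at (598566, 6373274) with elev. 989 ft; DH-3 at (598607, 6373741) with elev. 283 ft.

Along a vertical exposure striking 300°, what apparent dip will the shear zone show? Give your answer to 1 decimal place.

35.8°

Two edge vectors: DH-1→DH-2 = (-2502, -67, 199), DH-1→DH-3 = (-2461, 400, -507).
Normal n = (DH-1→DH-2) × (DH-1→DH-3) = (-45631, -1758253, -1165687).
So ∂z/∂E = −n_x/n_z = −0.03915 and ∂z/∂N = −n_y/n_z = −1.50834.
Unit vector along 300° is (sin 300°, cos 300°) = (-0.8660, 0.5000).
Slope in that direction = a·(-0.8660) + b·(0.5000) = −0.72027.
Apparent dip = arctan|0.72027| = 35.8° (true dip is 56.5°, so apparent ≤ true as expected).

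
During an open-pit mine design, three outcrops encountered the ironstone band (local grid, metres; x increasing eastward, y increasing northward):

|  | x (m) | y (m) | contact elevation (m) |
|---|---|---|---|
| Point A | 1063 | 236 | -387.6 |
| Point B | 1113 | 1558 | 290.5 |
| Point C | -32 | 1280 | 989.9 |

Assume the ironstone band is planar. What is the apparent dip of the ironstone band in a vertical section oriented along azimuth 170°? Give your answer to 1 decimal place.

Two edge vectors: Point A→Point B = (50, 1322, 678.1), Point A→Point C = (-1095, 1044, 1377.5).
Normal n = (Point A→Point B) × (Point A→Point C) = (1113118.6, -811394.5, 1499790).
So ∂z/∂x = −n_x/n_z = −0.74218 and ∂z/∂y = −n_y/n_z = 0.54101.
Unit vector along 170° is (sin 170°, cos 170°) = (0.1736, -0.9848).
Slope in that direction = a·(0.1736) + b·(-0.9848) = −0.66167.
Apparent dip = arctan|0.66167| = 33.5° (true dip is 42.6°, so apparent ≤ true as expected).

33.5°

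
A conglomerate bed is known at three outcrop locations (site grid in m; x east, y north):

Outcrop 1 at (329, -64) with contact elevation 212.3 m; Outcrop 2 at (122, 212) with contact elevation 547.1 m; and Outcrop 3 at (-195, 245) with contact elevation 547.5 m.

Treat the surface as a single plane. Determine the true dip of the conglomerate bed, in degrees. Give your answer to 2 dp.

Two edge vectors: Outcrop 1→Outcrop 2 = (-207, 276, 334.8), Outcrop 1→Outcrop 3 = (-524, 309, 335.2).
Normal n = (Outcrop 1→Outcrop 2) × (Outcrop 1→Outcrop 3) = (-10938, -106048.8, 80661).
So ∂z/∂x = −n_x/n_z = 0.13560 and ∂z/∂y = −n_y/n_z = 1.31475.
Gradient magnitude |∇z| = √(a² + b²) = √(0.01839 + 1.72856) = 1.32172.
True dip = arctan(1.32172) = 52.89°, dipping toward S (azimuth ≈ 186°).

52.89°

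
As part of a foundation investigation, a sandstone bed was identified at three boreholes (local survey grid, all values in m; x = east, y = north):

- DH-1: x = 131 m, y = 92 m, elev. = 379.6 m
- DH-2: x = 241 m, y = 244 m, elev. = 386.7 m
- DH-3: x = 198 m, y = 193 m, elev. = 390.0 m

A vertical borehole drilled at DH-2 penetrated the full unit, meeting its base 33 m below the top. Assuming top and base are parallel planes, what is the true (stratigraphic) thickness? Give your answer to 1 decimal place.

21.3 m

Two edge vectors: DH-1→DH-2 = (110, 152, 7.1), DH-1→DH-3 = (67, 101, 10.4).
Normal n = (DH-1→DH-2) × (DH-1→DH-3) = (863.7, -668.3, 926).
So ∂z/∂x = −n_x/n_z = −0.93272 and ∂z/∂y = −n_y/n_z = 0.72171.
|∇z| = √(a²+b²) = 1.17933, so dip δ = arctan(1.17933) = 49.70°.
True thickness = vertical thickness × cos δ = 33 × cos 49.70° = 21.3 m.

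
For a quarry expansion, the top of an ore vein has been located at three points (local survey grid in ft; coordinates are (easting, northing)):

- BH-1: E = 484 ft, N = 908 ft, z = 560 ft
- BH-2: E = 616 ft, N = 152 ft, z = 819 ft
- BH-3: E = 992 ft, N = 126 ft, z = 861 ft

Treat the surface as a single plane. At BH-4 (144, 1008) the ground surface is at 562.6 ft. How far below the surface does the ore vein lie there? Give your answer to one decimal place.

65.6 ft

Two edge vectors: BH-1→BH-2 = (132, -756, 259), BH-1→BH-3 = (508, -782, 301).
Normal n = (BH-1→BH-2) × (BH-1→BH-3) = (-25018, 91840, 280824).
So ∂z/∂E = −n_x/n_z = 0.089088 and ∂z/∂N = −n_y/n_z = −0.327038.
Intercept c from BH-1: 560 − 43.12 + 296.95 = 813.83.
At (144, 1008): z_contact = 12.83 − 329.65 + 813.83 = 497.01 ft.
Depth below ground = 562.6 − 497.01 = 65.6 ft.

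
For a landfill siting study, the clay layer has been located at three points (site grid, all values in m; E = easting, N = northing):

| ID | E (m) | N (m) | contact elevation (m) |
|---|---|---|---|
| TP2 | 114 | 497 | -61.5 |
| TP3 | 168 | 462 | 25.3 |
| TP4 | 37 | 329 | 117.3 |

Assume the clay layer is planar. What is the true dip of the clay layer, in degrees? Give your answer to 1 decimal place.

57.3°

Two edge vectors: TP2→TP3 = (54, -35, 86.8), TP2→TP4 = (-77, -168, 178.8).
Normal n = (TP2→TP3) × (TP2→TP4) = (8324.4, -16338.8, -11767).
So ∂z/∂E = −n_x/n_z = 0.70744 and ∂z/∂N = −n_y/n_z = −1.38853.
Gradient magnitude |∇z| = √(a² + b²) = √(0.50047 + 1.92801) = 1.55836.
True dip = arctan(1.55836) = 57.3°, dipping toward NNW (azimuth ≈ 333°).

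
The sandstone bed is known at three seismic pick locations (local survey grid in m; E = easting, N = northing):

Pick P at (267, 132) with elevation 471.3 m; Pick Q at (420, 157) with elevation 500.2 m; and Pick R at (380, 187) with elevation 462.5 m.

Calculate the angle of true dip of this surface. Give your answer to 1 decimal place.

Two edge vectors: Pick P→Pick Q = (153, 25, 28.9), Pick P→Pick R = (113, 55, -8.8).
Normal n = (Pick P→Pick Q) × (Pick P→Pick R) = (-1809.5, 4612.1, 5590).
So ∂z/∂E = −n_x/n_z = 0.32370 and ∂z/∂N = −n_y/n_z = −0.82506.
Gradient magnitude |∇z| = √(a² + b²) = √(0.10478 + 0.68073) = 0.88629.
True dip = arctan(0.88629) = 41.6°, dipping toward NNW (azimuth ≈ 339°).

41.6°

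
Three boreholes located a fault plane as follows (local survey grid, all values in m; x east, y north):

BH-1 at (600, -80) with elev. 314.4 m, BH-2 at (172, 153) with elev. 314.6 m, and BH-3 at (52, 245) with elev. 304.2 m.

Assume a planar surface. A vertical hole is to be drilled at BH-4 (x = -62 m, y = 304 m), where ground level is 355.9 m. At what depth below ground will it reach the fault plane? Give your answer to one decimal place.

50.4 m

Two edge vectors: BH-1→BH-2 = (-428, 233, 0.2), BH-1→BH-3 = (-548, 325, -10.2).
Normal n = (BH-1→BH-2) × (BH-1→BH-3) = (-2441.6, -4475.2, -11416).
So ∂z/∂x = −n_x/n_z = −0.21388 and ∂z/∂y = −n_y/n_z = −0.39201.
Intercept c from BH-1: 314.4 + 128.33 − 31.36 = 411.36.
At (-62, 304): z_contact = 13.26 − 119.17 + 411.36 = 305.45 m.
Depth below ground = 355.9 − 305.45 = 50.4 m.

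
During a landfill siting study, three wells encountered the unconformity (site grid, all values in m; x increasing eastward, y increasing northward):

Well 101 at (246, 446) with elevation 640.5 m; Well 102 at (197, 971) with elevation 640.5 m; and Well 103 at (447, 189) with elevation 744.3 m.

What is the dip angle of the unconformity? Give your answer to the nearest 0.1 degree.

Two edge vectors: Well 101→Well 102 = (-49, 525, 0), Well 101→Well 103 = (201, -257, 103.8).
Normal n = (Well 101→Well 102) × (Well 101→Well 103) = (54495, 5086.2, -92932).
So ∂z/∂x = −n_x/n_z = 0.58640 and ∂z/∂y = −n_y/n_z = 0.05473.
Gradient magnitude |∇z| = √(a² + b²) = √(0.34386 + 0.00300) = 0.58895.
True dip = arctan(0.58895) = 30.5°, dipping toward W (azimuth ≈ 265°).

30.5°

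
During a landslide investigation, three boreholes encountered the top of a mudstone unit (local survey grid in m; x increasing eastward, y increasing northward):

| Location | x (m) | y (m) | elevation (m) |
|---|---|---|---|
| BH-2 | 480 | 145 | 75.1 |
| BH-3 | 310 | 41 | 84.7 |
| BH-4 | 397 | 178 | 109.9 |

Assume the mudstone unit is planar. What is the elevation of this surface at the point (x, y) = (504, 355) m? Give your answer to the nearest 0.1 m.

Let the plane be z = a·x + b·y + c.
BH-3−BH-2: −170a − 104b = 9.6;  BH-4−BH-2: −83a + 33b = 34.8.
Solving gives a = −0.27637, b = 0.35944.
Then c = 75.1 − a·480 − b·145 = 155.64.
At (504, 355): z = −139.3 + 127.6 + 155.64 = 144.0 m.

144.0 m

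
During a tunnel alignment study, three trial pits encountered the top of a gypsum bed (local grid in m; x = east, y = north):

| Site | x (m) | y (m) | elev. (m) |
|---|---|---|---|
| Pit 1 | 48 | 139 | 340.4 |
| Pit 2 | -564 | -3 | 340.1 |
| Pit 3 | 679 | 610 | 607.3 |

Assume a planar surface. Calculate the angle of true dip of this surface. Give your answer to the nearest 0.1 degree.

40.1°

Let the plane be z = a·x + b·y + c.
Pit 2−Pit 1: −612a − 142b = −0.3;  Pit 3−Pit 1: 631a + 471b = 266.9.
Solving gives a = −0.19008, b = 0.82131.
Gradient magnitude |∇z| = √(a² + b²) = √(0.03613 + 0.67455) = 0.84302.
True dip = arctan(0.84302) = 40.1°, dipping toward SSE (azimuth ≈ 167°).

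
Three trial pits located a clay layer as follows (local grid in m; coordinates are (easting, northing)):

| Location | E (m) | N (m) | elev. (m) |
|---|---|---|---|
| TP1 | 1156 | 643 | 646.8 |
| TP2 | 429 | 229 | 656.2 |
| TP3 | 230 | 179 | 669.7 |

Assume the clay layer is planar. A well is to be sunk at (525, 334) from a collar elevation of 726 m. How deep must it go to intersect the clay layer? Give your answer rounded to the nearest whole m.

62 m

Two edge vectors: TP1→TP2 = (-727, -414, 9.4), TP1→TP3 = (-926, -464, 22.9).
Normal n = (TP1→TP2) × (TP1→TP3) = (-5119, 7943.9, -46036).
So ∂z/∂E = −n_x/n_z = −0.11120 and ∂z/∂N = −n_y/n_z = 0.17256.
Intercept c from TP1: 646.8 + 128.54 − 110.96 = 664.39.
At (525, 334): z_contact = −58.4 + 57.6 + 664.39 = 663.6 m.
Depth below ground = 726 − 663.6 = 62 m.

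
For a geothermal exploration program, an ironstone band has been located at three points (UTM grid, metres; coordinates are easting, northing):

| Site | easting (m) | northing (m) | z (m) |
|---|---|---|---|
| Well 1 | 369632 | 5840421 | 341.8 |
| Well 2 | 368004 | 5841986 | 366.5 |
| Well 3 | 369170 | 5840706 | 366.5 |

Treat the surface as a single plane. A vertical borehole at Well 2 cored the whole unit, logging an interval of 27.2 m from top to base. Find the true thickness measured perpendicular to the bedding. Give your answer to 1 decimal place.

26.8 m

Two edge vectors: Well 1→Well 2 = (-1628, 1565, 24.7), Well 1→Well 3 = (-462, 285, 24.7).
Normal n = (Well 1→Well 2) × (Well 1→Well 3) = (31616, 28800.2, 259050).
So ∂z/∂easting = −n_x/n_z = −0.12205 and ∂z/∂northing = −n_y/n_z = −0.11118.
|∇z| = √(a²+b²) = 0.16509, so dip δ = arctan(0.16509) = 9.37°.
True thickness = vertical thickness × cos δ = 27.2 × cos 9.37° = 26.8 m.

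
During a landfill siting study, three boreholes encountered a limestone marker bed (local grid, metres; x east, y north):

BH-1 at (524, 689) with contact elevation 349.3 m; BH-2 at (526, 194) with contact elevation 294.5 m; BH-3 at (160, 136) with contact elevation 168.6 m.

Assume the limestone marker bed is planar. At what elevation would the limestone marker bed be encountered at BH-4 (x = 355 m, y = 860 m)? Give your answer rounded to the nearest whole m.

Let the plane be z = a·x + b·y + c.
BH-2−BH-1: 2a − 495b = −54.8;  BH-3−BH-1: −364a − 553b = −180.7.
Solving gives a = 0.32624, b = 0.11203.
Then c = 349.3 − a·524 − b·689 = 101.17.
At (355, 860): z = 115.8 + 96.3 + 101.17 = 313.3 m.

313 m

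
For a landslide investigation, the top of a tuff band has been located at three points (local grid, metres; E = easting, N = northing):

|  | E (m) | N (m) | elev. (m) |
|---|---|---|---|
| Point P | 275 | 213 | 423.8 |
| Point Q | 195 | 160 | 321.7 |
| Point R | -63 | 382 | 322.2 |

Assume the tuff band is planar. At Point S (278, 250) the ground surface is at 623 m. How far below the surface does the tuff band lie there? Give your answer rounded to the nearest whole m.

Let the plane be z = a·E + b·N + c.
Point Q−Point P: −80a − 53b = −102.1;  Point R−Point P: −338a + 169b = −101.6.
Solving gives a = 0.72023, b = 0.83928.
Then c = 423.8 − a·275 − b·213 = 46.97.
At (278, 250): z_contact = 200.2 + 209.8 + 46.97 = 457.0 m.
Depth below ground = 623 − 457.0 = 166 m.

166 m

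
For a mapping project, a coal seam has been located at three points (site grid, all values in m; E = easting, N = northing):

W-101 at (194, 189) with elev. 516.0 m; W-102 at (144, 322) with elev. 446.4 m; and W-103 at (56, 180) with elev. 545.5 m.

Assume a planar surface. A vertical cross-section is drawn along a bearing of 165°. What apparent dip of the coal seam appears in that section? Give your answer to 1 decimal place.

27.6°

Two edge vectors: W-101→W-102 = (-50, 133, -69.6), W-101→W-103 = (-138, -9, 29.5).
Normal n = (W-101→W-102) × (W-101→W-103) = (3297.1, 11079.8, 18804).
So ∂z/∂E = −n_x/n_z = −0.17534 and ∂z/∂N = −n_y/n_z = −0.58923.
Unit vector along 165° is (sin 165°, cos 165°) = (0.2588, -0.9659).
Slope in that direction = a·(0.2588) + b·(-0.9659) = 0.52377.
Apparent dip = arctan|0.52377| = 27.6° (true dip is 31.6°, so apparent ≤ true as expected).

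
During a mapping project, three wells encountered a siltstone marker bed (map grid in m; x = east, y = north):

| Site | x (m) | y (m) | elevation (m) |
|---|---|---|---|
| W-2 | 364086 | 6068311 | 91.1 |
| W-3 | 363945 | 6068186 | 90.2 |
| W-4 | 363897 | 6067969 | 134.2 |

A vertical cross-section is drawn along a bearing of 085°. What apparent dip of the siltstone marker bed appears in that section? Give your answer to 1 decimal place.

Two edge vectors: W-2→W-3 = (-141, -125, -0.9), W-2→W-4 = (-189, -342, 43.1).
Normal n = (W-2→W-3) × (W-2→W-4) = (-5695.3, 6247.2, 24597).
So ∂z/∂x = −n_x/n_z = 0.23154 and ∂z/∂y = −n_y/n_z = −0.25398.
Unit vector along 085° is (sin 85°, cos 85°) = (0.9962, 0.0872).
Slope in that direction = a·(0.9962) + b·(0.0872) = 0.20853.
Apparent dip = arctan|0.20853| = 11.8° (true dip is 19.0°, so apparent ≤ true as expected).

11.8°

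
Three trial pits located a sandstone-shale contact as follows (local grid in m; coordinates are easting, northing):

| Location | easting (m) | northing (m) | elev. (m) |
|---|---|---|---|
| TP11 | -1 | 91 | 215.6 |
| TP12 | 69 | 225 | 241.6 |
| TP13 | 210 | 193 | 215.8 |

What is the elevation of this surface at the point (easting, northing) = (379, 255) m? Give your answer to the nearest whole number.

Let the plane be z = a·easting + b·northing + c.
TP12−TP11: 70a + 134b = 26;  TP13−TP11: 211a + 102b = 0.2.
Solving gives a = −0.12422, b = 0.25892.
Then c = 215.6 − a·-1 − b·91 = 191.91.
At (379, 255): z = −47.1 + 66.0 + 191.91 = 210.9 m.

211 m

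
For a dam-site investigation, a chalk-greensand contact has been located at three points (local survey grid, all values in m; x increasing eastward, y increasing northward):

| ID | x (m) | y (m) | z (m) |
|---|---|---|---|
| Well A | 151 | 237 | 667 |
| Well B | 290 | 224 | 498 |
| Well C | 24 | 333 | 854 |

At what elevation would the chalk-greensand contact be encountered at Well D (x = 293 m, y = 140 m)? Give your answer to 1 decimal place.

Two edge vectors: Well A→Well B = (139, -13, -169), Well A→Well C = (-127, 96, 187).
Normal n = (Well A→Well B) × (Well A→Well C) = (13793, -4530, 11693).
So ∂z/∂x = −n_x/n_z = −1.17959 and ∂z/∂y = −n_y/n_z = 0.38741.
Intercept c from Well A: 667 + 178.12 − 91.82 = 753.30.
At (293, 140): z = −345.6 + 54.2 + 753.30 = 461.9 m.

461.9 m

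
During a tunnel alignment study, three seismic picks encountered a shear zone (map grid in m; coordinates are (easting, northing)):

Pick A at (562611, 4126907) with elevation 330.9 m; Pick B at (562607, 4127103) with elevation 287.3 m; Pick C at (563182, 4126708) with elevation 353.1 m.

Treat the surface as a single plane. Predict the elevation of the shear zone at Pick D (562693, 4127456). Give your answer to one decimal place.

205.1 m

Let the plane be z = a·E + b·N + c.
Pick B−Pick A: −4a + 196b = −43.6;  Pick C−Pick A: 571a − 199b = 22.2.
Solving gives a = −0.038923686, b = −0.223243341.
Then c = 330.9 − a·562611 − b·4126907 = 943534.30.
At (562693, 4127456): z = −21902.1 − 921427.1 + 943534.30 = 205.1 m.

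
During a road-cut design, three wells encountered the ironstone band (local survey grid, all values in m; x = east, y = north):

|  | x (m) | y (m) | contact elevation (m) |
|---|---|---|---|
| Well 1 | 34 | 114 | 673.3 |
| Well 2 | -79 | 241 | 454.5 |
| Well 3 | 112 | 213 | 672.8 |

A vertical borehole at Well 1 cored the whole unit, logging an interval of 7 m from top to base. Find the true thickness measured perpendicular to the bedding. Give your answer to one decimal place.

4.3 m

Let the plane be z = a·x + b·y + c.
Well 2−Well 1: −113a + 127b = −218.8;  Well 3−Well 1: 78a + 99b = −0.5.
Solving gives a = 1.02393, b = −0.81178.
|∇z| = √(a²+b²) = 1.30668, so dip δ = arctan(1.30668) = 52.57°.
True thickness = vertical thickness × cos δ = 7 × cos 52.57° = 4.3 m.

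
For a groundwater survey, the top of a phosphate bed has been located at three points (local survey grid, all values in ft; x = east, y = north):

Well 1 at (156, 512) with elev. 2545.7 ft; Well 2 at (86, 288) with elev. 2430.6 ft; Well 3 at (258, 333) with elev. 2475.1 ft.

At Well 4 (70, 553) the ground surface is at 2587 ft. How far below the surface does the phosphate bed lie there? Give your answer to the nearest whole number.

Let the plane be z = a·x + b·y + c.
Well 2−Well 1: −70a − 224b = −115.1;  Well 3−Well 1: 102a − 179b = −70.6.
Solving gives a = 0.13535, b = 0.47154.
Then c = 2545.7 − a·156 − b·512 = 2283.16.
At (70, 553): z_contact = 9.5 + 260.8 + 2283.16 = 2553.4 ft.
Depth below ground = 2587 − 2553.4 = 34 ft.

34 ft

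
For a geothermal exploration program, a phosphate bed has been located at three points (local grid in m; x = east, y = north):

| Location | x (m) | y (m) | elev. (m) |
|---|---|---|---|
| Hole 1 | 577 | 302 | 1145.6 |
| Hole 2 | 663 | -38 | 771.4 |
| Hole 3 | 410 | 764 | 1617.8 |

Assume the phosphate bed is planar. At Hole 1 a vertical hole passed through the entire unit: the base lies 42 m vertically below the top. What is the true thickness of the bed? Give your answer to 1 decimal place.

Two edge vectors: Hole 1→Hole 2 = (86, -340, -374.2), Hole 1→Hole 3 = (-167, 462, 472.2).
Normal n = (Hole 1→Hole 2) × (Hole 1→Hole 3) = (12332.4, 21882.2, -17048).
So ∂z/∂x = −n_x/n_z = 0.72339 and ∂z/∂y = −n_y/n_z = 1.28356.
|∇z| = √(a²+b²) = 1.47337, so dip δ = arctan(1.47337) = 55.83°.
True thickness = vertical thickness × cos δ = 42 × cos 55.83° = 23.6 m.

23.6 m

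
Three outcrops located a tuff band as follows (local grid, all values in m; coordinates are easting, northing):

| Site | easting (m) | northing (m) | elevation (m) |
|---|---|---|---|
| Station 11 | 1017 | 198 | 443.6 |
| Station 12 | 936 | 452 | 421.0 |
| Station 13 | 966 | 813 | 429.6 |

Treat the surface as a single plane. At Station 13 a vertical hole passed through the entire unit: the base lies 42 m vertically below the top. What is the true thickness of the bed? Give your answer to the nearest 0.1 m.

Let the plane be z = a·easting + b·northing + c.
Station 12−Station 11: −81a + 254b = −22.6;  Station 13−Station 11: −51a + 615b = −14.
Solving gives a = 0.28059, b = 0.00050.
|∇z| = √(a²+b²) = 0.28060, so dip δ = arctan(0.28060) = 15.67°.
True thickness = vertical thickness × cos δ = 42 × cos 15.67° = 40.4 m.

40.4 m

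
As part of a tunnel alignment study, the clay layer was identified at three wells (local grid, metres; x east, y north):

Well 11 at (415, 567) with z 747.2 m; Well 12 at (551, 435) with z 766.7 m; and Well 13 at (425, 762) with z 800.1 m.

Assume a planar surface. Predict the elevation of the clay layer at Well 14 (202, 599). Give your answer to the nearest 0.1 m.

672.7 m

Two edge vectors: Well 11→Well 12 = (136, -132, 19.5), Well 11→Well 13 = (10, 195, 52.9).
Normal n = (Well 11→Well 12) × (Well 11→Well 13) = (-10785.3, -6999.4, 27840).
So ∂z/∂x = −n_x/n_z = 0.38740 and ∂z/∂y = −n_y/n_z = 0.25142.
Intercept c from Well 11: 747.2 − 160.77 − 142.55 = 443.88.
At (202, 599): z = 78.3 + 150.6 + 443.88 = 672.7 m.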